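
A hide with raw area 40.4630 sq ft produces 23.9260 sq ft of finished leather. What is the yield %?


Formula: Yield = finished / raw * 100
Substituting: Yield = 23.9260 / 40.4630 * 100
Result: 59.1306 %


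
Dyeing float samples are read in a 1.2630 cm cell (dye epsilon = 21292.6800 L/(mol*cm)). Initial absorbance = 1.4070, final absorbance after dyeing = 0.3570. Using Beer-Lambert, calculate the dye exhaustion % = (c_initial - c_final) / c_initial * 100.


c_initial = A_i / (epsilon * l) = 1.4070 / (21292.6800 * 1.2630) = 5.2319e-05 mol/L
c_final = A_f / (epsilon * l) = 0.3570 / (21292.6800 * 1.2630) = 1.3275e-05 mol/L
Exhaustion = (c_initial - c_final) / c_initial * 100 = (5.2319e-05 - 1.3275e-05) / 5.2319e-05 * 100 = 74.6269 %


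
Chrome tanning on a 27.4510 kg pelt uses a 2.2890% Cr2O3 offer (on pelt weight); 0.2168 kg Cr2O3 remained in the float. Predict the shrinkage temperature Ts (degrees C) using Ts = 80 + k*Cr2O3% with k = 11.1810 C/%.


Offered = pelt * offer_pct / 100 = 27.4510 * 2.2890 / 100 = 0.6284 kg
Uptake = offered - residual = 0.6284 - 0.2168 = 0.4116 kg
Cr2O3% on pelt = uptake / pelt * 100 = 0.4116 / 27.4510 * 100 = 1.4992 %
Ts = 80 + k * Cr2O3% = 80 + 11.1810 * 1.4992 = 96.7629 C


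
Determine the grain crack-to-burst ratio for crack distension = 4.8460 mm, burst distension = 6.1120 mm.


Formula: Ratio = crack / burst
Substituting: Ratio = 4.8460 / 6.1120
Result: 0.7929


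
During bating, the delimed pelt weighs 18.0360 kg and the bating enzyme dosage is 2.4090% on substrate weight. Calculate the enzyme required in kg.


Formula: Enzyme = substrate * pct / 100
Substituting: Enzyme = 18.0360 * 2.4090 / 100
Result: 0.4345 kg


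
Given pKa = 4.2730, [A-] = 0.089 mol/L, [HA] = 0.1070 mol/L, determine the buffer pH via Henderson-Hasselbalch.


ratio = [A-] / [HA] = 0.089 / 0.1070 = 0.8318
log10(ratio) = -0.0799938
pH = pKa + log10(ratio) = 4.2730 - 0.0799938 = 4.1930


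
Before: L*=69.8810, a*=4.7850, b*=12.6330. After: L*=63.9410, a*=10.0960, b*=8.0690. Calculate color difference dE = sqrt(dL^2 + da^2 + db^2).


dL = -5.9400, da = 5.3110, db = -4.5640
dE = sqrt((-5.9400)^2 + 5.3110^2 + (-4.5640)^2) = 9.1826


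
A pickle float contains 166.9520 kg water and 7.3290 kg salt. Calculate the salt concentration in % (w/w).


Formula: Conc = salt / (water + salt) * 100
Substituting: Conc = 7.3290 / (166.9520 + 7.3290) * 100
Result: 4.2053 %


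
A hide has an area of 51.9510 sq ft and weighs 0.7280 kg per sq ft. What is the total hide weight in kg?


Formula: Weight = area * weight_per_sqft
Substituting: Weight = 51.9510 * 0.7280
Result: 37.8203 kg


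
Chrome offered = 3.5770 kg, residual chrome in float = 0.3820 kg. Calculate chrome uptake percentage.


Formula: Uptake = (offered - residual) / offered * 100
Substituting: Uptake = (3.5770 - 0.3820) / 3.5770 * 100
Result: 89.3207 %


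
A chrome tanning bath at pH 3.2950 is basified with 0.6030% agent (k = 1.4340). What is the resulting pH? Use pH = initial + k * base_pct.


Formula: pH_final = pH_initial + k * base_pct
Substituting: pH_final = 3.2950 + 1.4340 * 0.6030
Result: 4.1597


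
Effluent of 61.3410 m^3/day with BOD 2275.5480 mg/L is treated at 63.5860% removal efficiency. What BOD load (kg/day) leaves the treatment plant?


Load_in = volume * conc / 1000 = 61.3410 * 2275.5480 / 1000 = 139.5844 kg/day
Removed = Load_in * eff / 100 = 139.5844 * 63.5860 / 100 = 88.7561 kg/day
Load_out = Load_in - Removed = 139.5844 - 88.7561 = 50.8283 kg/day


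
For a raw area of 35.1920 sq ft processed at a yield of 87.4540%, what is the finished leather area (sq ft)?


Formula: finished = raw * yield / 100
Substituting: finished = 35.1920 * 87.4540 / 100
Result: 30.7768 sq ft


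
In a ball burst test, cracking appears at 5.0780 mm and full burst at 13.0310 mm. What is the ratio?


Formula: Ratio = crack / burst
Substituting: Ratio = 5.0780 / 13.0310
Result: 0.3897


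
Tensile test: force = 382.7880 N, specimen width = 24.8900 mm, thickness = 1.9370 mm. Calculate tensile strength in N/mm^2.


Formula: TS = force / (width * thickness)
Substituting: TS = 382.7880 / (24.8900 * 1.9370)
Result: 7.9397 N/mm^2


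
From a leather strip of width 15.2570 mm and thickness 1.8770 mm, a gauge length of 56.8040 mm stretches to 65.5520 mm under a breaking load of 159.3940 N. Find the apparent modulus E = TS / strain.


TS = F / (w * t) = 159.3940 / (15.2570 * 1.8770) = 5.5659 N/mm^2
strain = (Lf - L0) / L0 = (65.5520 - 56.8040) / 56.8040 = 0.1540
E = TS / strain = 5.5659 / 0.1540 = 36.1417 N/mm^2


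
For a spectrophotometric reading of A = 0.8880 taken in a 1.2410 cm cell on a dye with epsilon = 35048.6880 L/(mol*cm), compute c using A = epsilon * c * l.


Formula: c = A / (epsilon * l)
Substituting: c = 0.8880 / (35048.6880 * 1.2410)
Result: 2.0416e-05 mol/L


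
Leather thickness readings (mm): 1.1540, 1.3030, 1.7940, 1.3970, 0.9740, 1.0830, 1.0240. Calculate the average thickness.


Formula: Average = sum / n
Substituting: Average = 8.7290 / 7
Result: 1.2470 mm


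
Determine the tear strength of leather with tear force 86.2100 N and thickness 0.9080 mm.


Formula: Tear strength = force / thickness
Substituting: Tear strength = 86.2100 / 0.9080
Result: 94.9449 N/mm


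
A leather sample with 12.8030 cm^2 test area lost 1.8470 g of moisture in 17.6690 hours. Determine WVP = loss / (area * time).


Formula: WVP = loss / (area * time)
Substituting: WVP = 1.8470 / (12.8030 * 17.6690)
Result: 0.00816476 g/(cm^2*hr)


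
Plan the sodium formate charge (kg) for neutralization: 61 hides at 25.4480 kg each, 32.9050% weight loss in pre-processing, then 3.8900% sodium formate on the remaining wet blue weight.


Total_raw = N * avg_wt = 61 * 25.4480 = 1552.3280 kg
Substrate = Total_raw * (1 - loss/100) = 1552.3280 * (1 - 32.9050/100) = 1041.5345 kg
Neutralizer = Substrate * pct / 100 = 1041.5345 * 3.8900 / 100 = 40.5157 kg


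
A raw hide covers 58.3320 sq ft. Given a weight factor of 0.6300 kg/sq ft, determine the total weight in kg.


Formula: Weight = area * weight_per_sqft
Substituting: Weight = 58.3320 * 0.6300
Result: 36.7492 kg


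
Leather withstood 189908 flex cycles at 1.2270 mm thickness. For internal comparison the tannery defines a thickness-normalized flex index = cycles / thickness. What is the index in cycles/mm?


Formula: Index = cycles / thickness
Substituting: Index = 189908 / 1.2270
Result: 154774.2461 cycles/mm


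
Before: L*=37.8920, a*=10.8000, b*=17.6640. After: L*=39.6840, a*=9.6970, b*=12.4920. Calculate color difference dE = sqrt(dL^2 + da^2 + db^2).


dL = 1.7920, da = -1.1030, db = -5.1720
dE = sqrt(1.7920^2 + (-1.1030)^2 + (-5.1720)^2) = 5.5837


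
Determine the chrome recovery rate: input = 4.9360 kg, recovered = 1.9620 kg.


Formula: Recovery = recovered / input * 100
Substituting: Recovery = 1.9620 / 4.9360 * 100
Result: 39.7488 %


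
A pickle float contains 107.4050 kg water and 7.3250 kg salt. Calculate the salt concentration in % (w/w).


Formula: Conc = salt / (water + salt) * 100
Substituting: Conc = 7.3250 / (107.4050 + 7.3250) * 100
Result: 6.3846 %


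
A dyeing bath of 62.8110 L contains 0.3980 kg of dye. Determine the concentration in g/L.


Formula: Conc = dye_mass(kg) / volume(L) * 1000
Substituting: Conc = 0.3980 / 62.8110 * 1000
Result: 6.3365 g/L


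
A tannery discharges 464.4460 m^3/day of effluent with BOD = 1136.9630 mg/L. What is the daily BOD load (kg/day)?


Formula: BOD_load = volume * conc / 1000
Substituting: BOD_load = 464.4460 * 1136.9630 / 1000
Result: 528.0579 kg/day


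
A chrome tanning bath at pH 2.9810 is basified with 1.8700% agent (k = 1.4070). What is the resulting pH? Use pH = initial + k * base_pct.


Formula: pH_final = pH_initial + k * base_pct
Substituting: pH_final = 2.9810 + 1.4070 * 1.8700
Result: 5.6121


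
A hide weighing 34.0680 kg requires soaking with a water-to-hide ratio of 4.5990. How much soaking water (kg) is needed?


Formula: Water = hide_weight * ratio
Substituting: Water = 34.0680 * 4.5990
Result: 156.6787 kg


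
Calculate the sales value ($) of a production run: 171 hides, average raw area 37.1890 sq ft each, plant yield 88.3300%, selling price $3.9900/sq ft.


Raw_total = N * avg_area = 171 * 37.1890 = 6359.3190 sq ft
Finished = Raw_total * yield / 100 = 6359.3190 * 88.3300 / 100 = 5617.1865 sq ft
Value = Finished * price = 5617.1865 * 3.9900 = 22412.5740 $


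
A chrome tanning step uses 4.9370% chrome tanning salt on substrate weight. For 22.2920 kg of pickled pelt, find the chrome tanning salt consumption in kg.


Formula: Chrome = substrate * pct / 100
Substituting: Chrome = 22.2920 * 4.9370 / 100
Result: 1.1006 kg


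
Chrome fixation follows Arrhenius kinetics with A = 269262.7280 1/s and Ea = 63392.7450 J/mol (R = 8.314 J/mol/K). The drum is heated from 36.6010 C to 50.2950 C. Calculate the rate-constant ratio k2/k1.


T1 = 36.6010 + 273.15 = 309.7510 K; T2 = 50.2950 + 273.15 = 323.4450 K
k1 = A * exp(-Ea/(R*T1)) = 269262.7280 * exp(-63392.7450/(8.314*309.7510)) = 5.4903e-06 1/s
k2 = A * exp(-Ea/(R*T2)) = 269262.7280 * exp(-63392.7450/(8.314*323.4450)) = 1.5567e-05 1/s
k2/k1 = 1.5567e-05 / 5.4903e-06 = 2.8354


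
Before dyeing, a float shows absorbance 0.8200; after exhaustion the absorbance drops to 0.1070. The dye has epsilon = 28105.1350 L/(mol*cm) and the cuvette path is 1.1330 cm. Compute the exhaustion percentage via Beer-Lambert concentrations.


c_initial = A_i / (epsilon * l) = 0.8200 / (28105.1350 * 1.1330) = 2.5751e-05 mol/L
c_final = A_f / (epsilon * l) = 0.1070 / (28105.1350 * 1.1330) = 3.3602e-06 mol/L
Exhaustion = (c_initial - c_final) / c_initial * 100 = (2.5751e-05 - 3.3602e-06) / 2.5751e-05 * 100 = 86.9512 %


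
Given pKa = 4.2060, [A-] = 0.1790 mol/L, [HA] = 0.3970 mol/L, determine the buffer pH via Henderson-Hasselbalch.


ratio = [A-] / [HA] = 0.1790 / 0.3970 = 0.4509
log10(ratio) = -0.3459
pH = pKa + log10(ratio) = 4.2060 - 0.3459 = 3.8601


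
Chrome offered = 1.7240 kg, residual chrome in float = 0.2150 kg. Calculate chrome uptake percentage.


Formula: Uptake = (offered - residual) / offered * 100
Substituting: Uptake = (1.7240 - 0.2150) / 1.7240 * 100
Result: 87.5290 %


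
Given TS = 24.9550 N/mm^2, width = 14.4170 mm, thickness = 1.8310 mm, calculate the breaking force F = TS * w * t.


Formula: F = TS * w * t
Substituting: F = 24.9550 * 14.4170 * 1.8310
Result: 658.7503 N


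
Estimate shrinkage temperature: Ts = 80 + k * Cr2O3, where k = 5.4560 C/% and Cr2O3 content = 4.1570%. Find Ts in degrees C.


Formula: Ts = 80 + k * Cr2O3
Substituting: Ts = 80 + 5.4560 * 4.1570
Result: 102.6806 C


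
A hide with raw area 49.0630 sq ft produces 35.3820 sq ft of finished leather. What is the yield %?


Formula: Yield = finished / raw * 100
Substituting: Yield = 35.3820 / 49.0630 * 100
Result: 72.1154 %


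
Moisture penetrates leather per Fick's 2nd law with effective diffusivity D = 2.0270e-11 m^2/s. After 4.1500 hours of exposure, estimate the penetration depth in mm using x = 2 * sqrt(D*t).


t = 4.1500 hr * 3600 = 14940.0000 s
D * t = 2.0270e-11 * 14940.0000 = 3.0283e-07
x = 2 * sqrt(D*t) = 2 * sqrt(3.0283e-07) = 0.00110061 m = 1.1006 mm


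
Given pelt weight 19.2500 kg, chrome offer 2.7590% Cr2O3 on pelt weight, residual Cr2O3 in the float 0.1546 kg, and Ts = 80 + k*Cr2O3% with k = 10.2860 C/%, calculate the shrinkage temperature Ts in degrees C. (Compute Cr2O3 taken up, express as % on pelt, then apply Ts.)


Offered = pelt * offer_pct / 100 = 19.2500 * 2.7590 / 100 = 0.5311 kg
Uptake = offered - residual = 0.5311 - 0.1546 = 0.3765 kg
Cr2O3% on pelt = uptake / pelt * 100 = 0.3765 / 19.2500 * 100 = 1.9559 %
Ts = 80 + k * Cr2O3% = 80 + 10.2860 * 1.9559 = 100.1182 C


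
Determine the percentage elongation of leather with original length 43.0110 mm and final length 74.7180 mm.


Formula: Elongation = (Lf - L0) / L0 * 100
Substituting: Elongation = (74.7180 - 43.0110) / 43.0110 * 100
Result: 73.7184 %


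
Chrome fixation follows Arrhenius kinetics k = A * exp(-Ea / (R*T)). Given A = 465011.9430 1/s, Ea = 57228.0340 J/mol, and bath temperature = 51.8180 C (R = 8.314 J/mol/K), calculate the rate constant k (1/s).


T_K = T_C + 273.15 = 51.8180 + 273.15 = 324.9680 K
exponent = -Ea / (R * T_K) = -57228.0340 / (8.314 * 324.9680) = -21.1816
k = A * exp(exponent) = 465011.9430 * exp(-21.1816) = 2.9405e-04 1/s


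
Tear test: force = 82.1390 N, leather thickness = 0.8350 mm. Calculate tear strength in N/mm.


Formula: Tear strength = force / thickness
Substituting: Tear strength = 82.1390 / 0.8350
Result: 98.3701 N/mm


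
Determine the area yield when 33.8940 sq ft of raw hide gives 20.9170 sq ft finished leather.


Formula: Yield = finished / raw * 100
Substituting: Yield = 20.9170 / 33.8940 * 100
Result: 61.7130 %


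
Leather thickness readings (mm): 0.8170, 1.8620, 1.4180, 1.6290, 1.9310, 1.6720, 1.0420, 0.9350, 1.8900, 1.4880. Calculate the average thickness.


Formula: Average = sum / n
Substituting: Average = 14.6840 / 10
Result: 1.4684 mm


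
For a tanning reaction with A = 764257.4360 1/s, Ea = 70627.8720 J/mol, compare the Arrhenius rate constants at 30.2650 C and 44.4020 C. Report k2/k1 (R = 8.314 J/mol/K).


T1 = 30.2650 + 273.15 = 303.4150 K; T2 = 44.4020 + 273.15 = 317.5520 K
k1 = A * exp(-Ea/(R*T1)) = 764257.4360 * exp(-70627.8720/(8.314*303.4150)) = 5.2943e-07 1/s
k2 = A * exp(-Ea/(R*T2)) = 764257.4360 * exp(-70627.8720/(8.314*317.5520)) = 1.8413e-06 1/s
k2/k1 = 1.8413e-06 / 5.2943e-07 = 3.4779


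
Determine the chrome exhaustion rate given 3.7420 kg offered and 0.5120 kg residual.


Formula: Uptake = (offered - residual) / offered * 100
Substituting: Uptake = (3.7420 - 0.5120) / 3.7420 * 100
Result: 86.3175 %


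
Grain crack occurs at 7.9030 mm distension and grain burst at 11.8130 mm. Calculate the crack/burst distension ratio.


Formula: Ratio = crack / burst
Substituting: Ratio = 7.9030 / 11.8130
Result: 0.6690


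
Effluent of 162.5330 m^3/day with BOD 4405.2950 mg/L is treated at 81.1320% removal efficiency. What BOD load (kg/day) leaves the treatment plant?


Load_in = volume * conc / 1000 = 162.5330 * 4405.2950 / 1000 = 716.0058 kg/day
Removed = Load_in * eff / 100 = 716.0058 * 81.1320 / 100 = 580.9098 kg/day
Load_out = Load_in - Removed = 716.0058 - 580.9098 = 135.0960 kg/day


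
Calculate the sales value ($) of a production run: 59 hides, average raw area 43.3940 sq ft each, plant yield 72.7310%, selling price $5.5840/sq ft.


Raw_total = N * avg_area = 59 * 43.3940 = 2560.2460 sq ft
Finished = Raw_total * yield / 100 = 2560.2460 * 72.7310 / 100 = 1862.0925 sq ft
Value = Finished * price = 1862.0925 * 5.5840 = 10397.9246 $


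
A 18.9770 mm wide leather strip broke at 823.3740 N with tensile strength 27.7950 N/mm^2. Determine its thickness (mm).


Formula: t = F / (TS * w)
Substituting: t = 823.3740 / (27.7950 * 18.9770)
Result: 1.5610 mm


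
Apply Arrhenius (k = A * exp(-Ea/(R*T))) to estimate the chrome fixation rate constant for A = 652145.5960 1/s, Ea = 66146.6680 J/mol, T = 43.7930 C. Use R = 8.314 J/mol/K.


T_K = T_C + 273.15 = 43.7930 + 273.15 = 316.9430 K
exponent = -Ea / (R * T_K) = -66146.6680 / (8.314 * 316.9430) = -25.1025
k = A * exp(exponent) = 652145.5960 * exp(-25.1025) = 8.1747e-06 1/s


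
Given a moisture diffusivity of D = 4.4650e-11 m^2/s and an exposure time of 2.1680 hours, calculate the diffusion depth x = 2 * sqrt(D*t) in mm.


t = 2.1680 hr * 3600 = 7804.8000 s
D * t = 4.4650e-11 * 7804.8000 = 3.4848e-07
x = 2 * sqrt(D*t) = 2 * sqrt(3.4848e-07) = 0.00118065 m = 1.1807 mm


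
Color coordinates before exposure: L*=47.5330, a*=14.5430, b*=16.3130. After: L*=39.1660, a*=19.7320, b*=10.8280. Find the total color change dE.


dL = -8.3670, da = 5.1890, db = -5.4850
dE = sqrt((-8.3670)^2 + 5.1890^2 + (-5.4850)^2) = 11.2702


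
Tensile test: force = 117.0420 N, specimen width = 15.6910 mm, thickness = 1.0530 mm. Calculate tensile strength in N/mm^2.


Formula: TS = force / (width * thickness)
Substituting: TS = 117.0420 / (15.6910 * 1.0530)
Result: 7.0837 N/mm^2


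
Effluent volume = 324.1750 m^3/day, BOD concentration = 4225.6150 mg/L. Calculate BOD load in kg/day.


Formula: BOD_load = volume * conc / 1000
Substituting: BOD_load = 324.1750 * 4225.6150 / 1000
Result: 1369.8387 kg/day


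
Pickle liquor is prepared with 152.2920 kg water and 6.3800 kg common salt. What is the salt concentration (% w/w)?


Formula: Conc = salt / (water + salt) * 100
Substituting: Conc = 6.3800 / (152.2920 + 6.3800) * 100
Result: 4.0209 %


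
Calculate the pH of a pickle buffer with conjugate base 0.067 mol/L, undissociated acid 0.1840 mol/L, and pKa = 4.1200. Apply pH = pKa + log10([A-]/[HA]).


ratio = [A-] / [HA] = 0.067 / 0.1840 = 0.3641
log10(ratio) = -0.4387
pH = pKa + log10(ratio) = 4.1200 - 0.4387 = 3.6813


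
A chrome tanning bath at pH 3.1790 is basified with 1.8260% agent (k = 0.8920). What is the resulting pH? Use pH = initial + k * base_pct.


Formula: pH_final = pH_initial + k * base_pct
Substituting: pH_final = 3.1790 + 0.8920 * 1.8260
Result: 4.8078


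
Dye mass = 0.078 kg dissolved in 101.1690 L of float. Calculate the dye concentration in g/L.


Formula: Conc = dye_mass(kg) / volume(L) * 1000
Substituting: Conc = 0.078 / 101.1690 * 1000
Result: 0.7710 g/L


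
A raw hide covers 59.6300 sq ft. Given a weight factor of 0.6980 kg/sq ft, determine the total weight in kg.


Formula: Weight = area * weight_per_sqft
Substituting: Weight = 59.6300 * 0.6980
Result: 41.6217 kg


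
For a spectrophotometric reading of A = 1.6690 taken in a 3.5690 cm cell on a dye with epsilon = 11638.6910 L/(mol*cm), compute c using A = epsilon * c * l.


Formula: c = A / (epsilon * l)
Substituting: c = 1.6690 / (11638.6910 * 3.5690)
Result: 4.0180e-05 mol/L


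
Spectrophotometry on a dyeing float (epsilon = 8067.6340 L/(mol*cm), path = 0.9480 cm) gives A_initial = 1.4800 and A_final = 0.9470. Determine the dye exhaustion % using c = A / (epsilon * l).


c_initial = A_i / (epsilon * l) = 1.4800 / (8067.6340 * 0.9480) = 1.9351e-04 mol/L
c_final = A_f / (epsilon * l) = 0.9470 / (8067.6340 * 0.9480) = 1.2382e-04 mol/L
Exhaustion = (c_initial - c_final) / c_initial * 100 = (1.9351e-04 - 1.2382e-04) / 1.9351e-04 * 100 = 36.0135 %


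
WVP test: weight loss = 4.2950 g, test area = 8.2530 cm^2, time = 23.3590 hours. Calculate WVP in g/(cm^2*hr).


Formula: WVP = loss / (area * time)
Substituting: WVP = 4.2950 / (8.2530 * 23.3590)
Result: 0.0222791 g/(cm^2*hr)


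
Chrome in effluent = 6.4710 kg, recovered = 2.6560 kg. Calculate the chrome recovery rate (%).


Formula: Recovery = recovered / input * 100
Substituting: Recovery = 2.6560 / 6.4710 * 100
Result: 41.0447 %


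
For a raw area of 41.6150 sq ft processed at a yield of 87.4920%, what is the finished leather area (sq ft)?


Formula: finished = raw * yield / 100
Substituting: finished = 41.6150 * 87.4920 / 100
Result: 36.4098 sq ft


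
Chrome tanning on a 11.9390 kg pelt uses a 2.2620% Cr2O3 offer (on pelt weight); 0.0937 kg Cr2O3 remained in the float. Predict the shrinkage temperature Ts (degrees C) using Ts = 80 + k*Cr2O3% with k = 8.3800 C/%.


Offered = pelt * offer_pct / 100 = 11.9390 * 2.2620 / 100 = 0.2701 kg
Uptake = offered - residual = 0.2701 - 0.0937 = 0.1764 kg
Cr2O3% on pelt = uptake / pelt * 100 = 0.1764 / 11.9390 * 100 = 1.4772 %
Ts = 80 + k * Cr2O3% = 80 + 8.3800 * 1.4772 = 92.3787 C


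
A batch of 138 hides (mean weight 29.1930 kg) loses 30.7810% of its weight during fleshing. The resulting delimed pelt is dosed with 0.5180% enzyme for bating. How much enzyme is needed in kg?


Total_raw = N * avg_wt = 138 * 29.1930 = 4028.6340 kg
Substrate = Total_raw * (1 - loss/100) = 4028.6340 * (1 - 30.7810/100) = 2788.5802 kg
Enzyme = Substrate * pct / 100 = 2788.5802 * 0.5180 / 100 = 14.4448 kg


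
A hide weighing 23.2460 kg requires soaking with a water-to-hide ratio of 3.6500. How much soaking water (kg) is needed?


Formula: Water = hide_weight * ratio
Substituting: Water = 23.2460 * 3.6500
Result: 84.8479 kg


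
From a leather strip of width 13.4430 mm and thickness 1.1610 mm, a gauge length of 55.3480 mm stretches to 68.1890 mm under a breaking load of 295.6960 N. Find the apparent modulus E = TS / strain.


TS = F / (w * t) = 295.6960 / (13.4430 * 1.1610) = 18.9460 N/mm^2
strain = (Lf - L0) / L0 = (68.1890 - 55.3480) / 55.3480 = 0.2320
E = TS / strain = 18.9460 / 0.2320 = 81.6620 N/mm^2


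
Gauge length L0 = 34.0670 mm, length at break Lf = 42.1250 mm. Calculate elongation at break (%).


Formula: Elongation = (Lf - L0) / L0 * 100
Substituting: Elongation = (42.1250 - 34.0670) / 34.0670 * 100
Result: 23.6534 %


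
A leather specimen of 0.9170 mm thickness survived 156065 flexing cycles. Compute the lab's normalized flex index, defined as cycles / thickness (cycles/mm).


Formula: Index = cycles / thickness
Substituting: Index = 156065 / 0.9170
Result: 170190.8397 cycles/mm


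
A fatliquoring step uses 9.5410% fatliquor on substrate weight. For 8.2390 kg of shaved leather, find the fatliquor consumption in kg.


Formula: Fat = substrate * pct / 100
Substituting: Fat = 8.2390 * 9.5410 / 100
Result: 0.7861 kg


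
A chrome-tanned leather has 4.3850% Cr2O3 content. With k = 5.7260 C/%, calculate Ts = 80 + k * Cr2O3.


Formula: Ts = 80 + k * Cr2O3
Substituting: Ts = 80 + 5.7260 * 4.3850
Result: 105.1085 C


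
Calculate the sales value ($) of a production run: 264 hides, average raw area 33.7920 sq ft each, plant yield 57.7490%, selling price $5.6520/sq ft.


Raw_total = N * avg_area = 264 * 33.7920 = 8921.0880 sq ft
Finished = Raw_total * yield / 100 = 8921.0880 * 57.7490 / 100 = 5151.8391 sq ft
Value = Finished * price = 5151.8391 * 5.6520 = 29118.1946 $


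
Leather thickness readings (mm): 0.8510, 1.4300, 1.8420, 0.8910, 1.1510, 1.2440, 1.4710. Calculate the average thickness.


Formula: Average = sum / n
Substituting: Average = 8.8800 / 7
Result: 1.2686 mm


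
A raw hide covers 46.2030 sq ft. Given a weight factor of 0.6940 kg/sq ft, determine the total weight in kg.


Formula: Weight = area * weight_per_sqft
Substituting: Weight = 46.2030 * 0.6940
Result: 32.0649 kg


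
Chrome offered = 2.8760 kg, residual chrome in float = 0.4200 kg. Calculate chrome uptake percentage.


Formula: Uptake = (offered - residual) / offered * 100
Substituting: Uptake = (2.8760 - 0.4200) / 2.8760 * 100
Result: 85.3964 %


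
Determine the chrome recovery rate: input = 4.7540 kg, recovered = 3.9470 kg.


Formula: Recovery = recovered / input * 100
Substituting: Recovery = 3.9470 / 4.7540 * 100
Result: 83.0248 %


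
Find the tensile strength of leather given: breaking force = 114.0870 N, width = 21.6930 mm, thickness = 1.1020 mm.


Formula: TS = force / (width * thickness)
Substituting: TS = 114.0870 / (21.6930 * 1.1020)
Result: 4.7724 N/mm^2


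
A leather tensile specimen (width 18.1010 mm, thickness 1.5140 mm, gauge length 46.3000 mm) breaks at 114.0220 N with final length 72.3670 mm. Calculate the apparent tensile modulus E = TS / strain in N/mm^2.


TS = F / (w * t) = 114.0220 / (18.1010 * 1.5140) = 4.1606 N/mm^2
strain = (Lf - L0) / L0 = (72.3670 - 46.3000) / 46.3000 = 0.5630
E = TS / strain = 4.1606 / 0.5630 = 7.3901 N/mm^2


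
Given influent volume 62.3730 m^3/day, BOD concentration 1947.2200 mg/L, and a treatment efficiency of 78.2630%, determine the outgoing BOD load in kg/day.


Load_in = volume * conc / 1000 = 62.3730 * 1947.2200 / 1000 = 121.4540 kg/day
Removed = Load_in * eff / 100 = 121.4540 * 78.2630 / 100 = 95.0535 kg/day
Load_out = Load_in - Removed = 121.4540 - 95.0535 = 26.4004 kg/day


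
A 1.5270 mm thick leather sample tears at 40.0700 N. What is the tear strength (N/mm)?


Formula: Tear strength = force / thickness
Substituting: Tear strength = 40.0700 / 1.5270
Result: 26.2410 N/mm


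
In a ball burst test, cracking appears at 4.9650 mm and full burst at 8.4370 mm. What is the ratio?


Formula: Ratio = crack / burst
Substituting: Ratio = 4.9650 / 8.4370
Result: 0.5885


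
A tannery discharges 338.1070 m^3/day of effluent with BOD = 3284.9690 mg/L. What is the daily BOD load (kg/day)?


Formula: BOD_load = volume * conc / 1000
Substituting: BOD_load = 338.1070 * 3284.9690 / 1000
Result: 1110.6710 kg/day


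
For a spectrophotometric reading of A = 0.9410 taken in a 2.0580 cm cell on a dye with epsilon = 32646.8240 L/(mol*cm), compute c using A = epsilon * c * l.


Formula: c = A / (epsilon * l)
Substituting: c = 0.9410 / (32646.8240 * 2.0580)
Result: 1.4006e-05 mol/L


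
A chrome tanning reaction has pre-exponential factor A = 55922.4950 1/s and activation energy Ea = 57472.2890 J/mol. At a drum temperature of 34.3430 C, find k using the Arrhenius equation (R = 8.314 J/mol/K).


T_K = T_C + 273.15 = 34.3430 + 273.15 = 307.4930 K
exponent = -Ea / (R * T_K) = -57472.2890 / (8.314 * 307.4930) = -22.4809
k = A * exp(exponent) = 55922.4950 * exp(-22.4809) = 9.6442e-06 1/s


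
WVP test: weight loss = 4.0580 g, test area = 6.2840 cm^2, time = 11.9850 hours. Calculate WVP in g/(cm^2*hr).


Formula: WVP = loss / (area * time)
Substituting: WVP = 4.0580 / (6.2840 * 11.9850)
Result: 0.0538813 g/(cm^2*hr)


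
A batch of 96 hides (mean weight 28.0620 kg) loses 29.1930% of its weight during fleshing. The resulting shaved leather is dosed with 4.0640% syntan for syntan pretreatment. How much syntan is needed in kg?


Total_raw = N * avg_wt = 96 * 28.0620 = 2693.9520 kg
Substrate = Total_raw * (1 - loss/100) = 2693.9520 * (1 - 29.1930/100) = 1907.5066 kg
Syntan = Substrate * pct / 100 = 1907.5066 * 4.0640 / 100 = 77.5211 kg


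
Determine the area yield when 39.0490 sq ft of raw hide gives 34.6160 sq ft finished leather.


Formula: Yield = finished / raw * 100
Substituting: Yield = 34.6160 / 39.0490 * 100
Result: 88.6476 %


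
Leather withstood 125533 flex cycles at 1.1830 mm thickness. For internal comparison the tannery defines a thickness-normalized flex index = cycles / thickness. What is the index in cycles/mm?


Formula: Index = cycles / thickness
Substituting: Index = 125533 / 1.1830
Result: 106114.1167 cycles/mm


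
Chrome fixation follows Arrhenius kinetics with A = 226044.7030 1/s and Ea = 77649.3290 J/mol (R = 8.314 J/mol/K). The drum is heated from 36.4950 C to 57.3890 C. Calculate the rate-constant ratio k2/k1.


T1 = 36.4950 + 273.15 = 309.6450 K; T2 = 57.3890 + 273.15 = 330.5390 K
k1 = A * exp(-Ea/(R*T1)) = 226044.7030 * exp(-77649.3290/(8.314*309.6450)) = 1.7985e-08 1/s
k2 = A * exp(-Ea/(R*T2)) = 226044.7030 * exp(-77649.3290/(8.314*330.5390)) = 1.2104e-07 1/s
k2/k1 = 1.2104e-07 / 1.7985e-08 = 6.7303


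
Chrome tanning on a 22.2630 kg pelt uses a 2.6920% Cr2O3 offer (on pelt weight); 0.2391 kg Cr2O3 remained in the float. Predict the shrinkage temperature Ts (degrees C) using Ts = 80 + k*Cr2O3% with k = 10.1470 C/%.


Offered = pelt * offer_pct / 100 = 22.2630 * 2.6920 / 100 = 0.5993 kg
Uptake = offered - residual = 0.5993 - 0.2391 = 0.3602 kg
Cr2O3% on pelt = uptake / pelt * 100 = 0.3602 / 22.2630 * 100 = 1.6180 %
Ts = 80 + k * Cr2O3% = 80 + 10.1470 * 1.6180 = 96.4181 C


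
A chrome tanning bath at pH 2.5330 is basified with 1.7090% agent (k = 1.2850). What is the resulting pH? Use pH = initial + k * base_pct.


Formula: pH_final = pH_initial + k * base_pct
Substituting: pH_final = 2.5330 + 1.2850 * 1.7090
Result: 4.7291


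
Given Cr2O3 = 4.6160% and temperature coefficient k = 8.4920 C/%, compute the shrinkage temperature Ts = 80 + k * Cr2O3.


Formula: Ts = 80 + k * Cr2O3
Substituting: Ts = 80 + 8.4920 * 4.6160
Result: 119.1991 C


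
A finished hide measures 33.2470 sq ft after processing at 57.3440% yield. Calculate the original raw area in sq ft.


Formula: raw = finished * 100 / yield
Substituting: raw = 33.2470 * 100 / 57.3440
Result: 57.9782 sq ft


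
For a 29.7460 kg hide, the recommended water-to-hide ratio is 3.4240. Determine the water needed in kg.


Formula: Water = hide_weight * ratio
Substituting: Water = 29.7460 * 3.4240
Result: 101.8503 kg


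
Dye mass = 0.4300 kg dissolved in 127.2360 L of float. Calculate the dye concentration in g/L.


Formula: Conc = dye_mass(kg) / volume(L) * 1000
Substituting: Conc = 0.4300 / 127.2360 * 1000
Result: 3.3795 g/L


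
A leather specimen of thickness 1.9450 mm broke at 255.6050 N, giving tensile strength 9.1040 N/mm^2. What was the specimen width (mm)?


Formula: w = F / (TS * t)
Substituting: w = 255.6050 / (9.1040 * 1.9450)
Result: 14.4350 mm


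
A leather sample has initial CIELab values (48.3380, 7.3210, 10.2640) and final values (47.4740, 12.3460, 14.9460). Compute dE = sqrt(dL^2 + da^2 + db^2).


dL = -0.8640, da = 5.0250, db = 4.6820
dE = sqrt((-0.8640)^2 + 5.0250^2 + 4.6820^2) = 6.9223


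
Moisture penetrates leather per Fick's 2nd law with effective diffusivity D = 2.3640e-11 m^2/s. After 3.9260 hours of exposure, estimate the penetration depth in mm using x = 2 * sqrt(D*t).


t = 3.9260 hr * 3600 = 14133.6000 s
D * t = 2.3640e-11 * 14133.6000 = 3.3412e-07
x = 2 * sqrt(D*t) = 2 * sqrt(3.3412e-07) = 0.00115606 m = 1.1561 mm


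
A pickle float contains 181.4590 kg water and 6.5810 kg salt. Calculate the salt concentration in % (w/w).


Formula: Conc = salt / (water + salt) * 100
Substituting: Conc = 6.5810 / (181.4590 + 6.5810) * 100
Result: 3.4998 %


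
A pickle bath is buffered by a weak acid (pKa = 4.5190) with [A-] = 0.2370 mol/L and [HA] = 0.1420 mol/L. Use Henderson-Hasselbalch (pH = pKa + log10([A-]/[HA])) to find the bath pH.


ratio = [A-] / [HA] = 0.2370 / 0.1420 = 1.6690
log10(ratio) = 0.2225
pH = pKa + log10(ratio) = 4.5190 + 0.2225 = 4.7415


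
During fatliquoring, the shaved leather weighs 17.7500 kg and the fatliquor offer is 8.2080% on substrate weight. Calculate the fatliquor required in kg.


Formula: Fat = substrate * pct / 100
Substituting: Fat = 17.7500 * 8.2080 / 100
Result: 1.4569 kg


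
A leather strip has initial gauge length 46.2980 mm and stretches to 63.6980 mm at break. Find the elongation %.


Formula: Elongation = (Lf - L0) / L0 * 100
Substituting: Elongation = (63.6980 - 46.2980) / 46.2980 * 100
Result: 37.5826 %


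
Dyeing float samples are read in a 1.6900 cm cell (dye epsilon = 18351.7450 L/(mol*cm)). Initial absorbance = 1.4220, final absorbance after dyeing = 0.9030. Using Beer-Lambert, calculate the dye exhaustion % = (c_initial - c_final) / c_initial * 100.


c_initial = A_i / (epsilon * l) = 1.4220 / (18351.7450 * 1.6900) = 4.5850e-05 mol/L
c_final = A_f / (epsilon * l) = 0.9030 / (18351.7450 * 1.6900) = 2.9115e-05 mol/L
Exhaustion = (c_initial - c_final) / c_initial * 100 = (4.5850e-05 - 2.9115e-05) / 4.5850e-05 * 100 = 36.4979 %


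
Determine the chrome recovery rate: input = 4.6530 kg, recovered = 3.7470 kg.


Formula: Recovery = recovered / input * 100
Substituting: Recovery = 3.7470 / 4.6530 * 100
Result: 80.5287 %


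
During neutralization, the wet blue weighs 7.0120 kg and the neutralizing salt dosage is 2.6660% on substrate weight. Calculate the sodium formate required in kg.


Formula: Neutralizer = substrate * pct / 100
Substituting: Neutralizer = 7.0120 * 2.6660 / 100
Result: 0.1869 kg


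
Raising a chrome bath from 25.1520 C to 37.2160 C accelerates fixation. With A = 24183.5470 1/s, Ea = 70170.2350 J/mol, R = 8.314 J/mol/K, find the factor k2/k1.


T1 = 25.1520 + 273.15 = 298.3020 K; T2 = 37.2160 + 273.15 = 310.3660 K
k1 = A * exp(-Ea/(R*T1)) = 24183.5470 * exp(-70170.2350/(8.314*298.3020)) = 1.2468e-08 1/s
k2 = A * exp(-Ea/(R*T2)) = 24183.5470 * exp(-70170.2350/(8.314*310.3660)) = 3.7448e-08 1/s
k2/k1 = 3.7448e-08 / 1.2468e-08 = 3.0035


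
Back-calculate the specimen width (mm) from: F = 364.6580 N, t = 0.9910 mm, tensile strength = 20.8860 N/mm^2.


Formula: w = F / (TS * t)
Substituting: w = 364.6580 / (20.8860 * 0.9910)
Result: 17.6180 mm


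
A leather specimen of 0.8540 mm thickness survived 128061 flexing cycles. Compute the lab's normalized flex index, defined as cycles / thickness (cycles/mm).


Formula: Index = cycles / thickness
Substituting: Index = 128061 / 0.8540
Result: 149954.3326 cycles/mm


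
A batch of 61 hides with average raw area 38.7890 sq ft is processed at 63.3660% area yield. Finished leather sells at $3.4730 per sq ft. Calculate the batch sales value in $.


Raw_total = N * avg_area = 61 * 38.7890 = 2366.1290 sq ft
Finished = Raw_total * yield / 100 = 2366.1290 * 63.3660 / 100 = 1499.3213 sq ft
Value = Finished * price = 1499.3213 * 3.4730 = 5207.1429 $


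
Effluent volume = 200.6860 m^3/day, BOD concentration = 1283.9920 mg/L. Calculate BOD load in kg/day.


Formula: BOD_load = volume * conc / 1000
Substituting: BOD_load = 200.6860 * 1283.9920 / 1000
Result: 257.6792 kg/day


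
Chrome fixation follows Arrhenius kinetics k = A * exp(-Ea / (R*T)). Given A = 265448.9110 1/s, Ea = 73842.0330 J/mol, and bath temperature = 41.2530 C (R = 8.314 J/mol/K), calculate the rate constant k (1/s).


T_K = T_C + 273.15 = 41.2530 + 273.15 = 314.4030 K
exponent = -Ea / (R * T_K) = -73842.0330 / (8.314 * 314.4030) = -28.2493
k = A * exp(exponent) = 265448.9110 * exp(-28.2493) = 1.4305e-07 1/s


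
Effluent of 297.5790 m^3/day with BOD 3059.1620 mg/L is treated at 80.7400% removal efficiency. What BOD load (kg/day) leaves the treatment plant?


Load_in = volume * conc / 1000 = 297.5790 * 3059.1620 / 1000 = 910.3424 kg/day
Removed = Load_in * eff / 100 = 910.3424 * 80.7400 / 100 = 735.0104 kg/day
Load_out = Load_in - Removed = 910.3424 - 735.0104 = 175.3319 kg/day


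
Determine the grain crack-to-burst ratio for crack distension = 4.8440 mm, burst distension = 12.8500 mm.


Formula: Ratio = crack / burst
Substituting: Ratio = 4.8440 / 12.8500
Result: 0.3770


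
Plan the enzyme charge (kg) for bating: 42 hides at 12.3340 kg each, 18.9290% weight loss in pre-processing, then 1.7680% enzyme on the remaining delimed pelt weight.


Total_raw = N * avg_wt = 42 * 12.3340 = 518.0280 kg
Substrate = Total_raw * (1 - loss/100) = 518.0280 * (1 - 18.9290/100) = 419.9705 kg
Enzyme = Substrate * pct / 100 = 419.9705 * 1.7680 / 100 = 7.4251 kg


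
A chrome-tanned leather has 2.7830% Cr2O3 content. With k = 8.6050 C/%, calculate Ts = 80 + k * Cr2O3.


Formula: Ts = 80 + k * Cr2O3
Substituting: Ts = 80 + 8.6050 * 2.7830
Result: 103.9477 C


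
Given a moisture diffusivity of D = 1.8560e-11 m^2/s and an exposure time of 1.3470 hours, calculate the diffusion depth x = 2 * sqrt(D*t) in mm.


t = 1.3470 hr * 3600 = 4849.2000 s
D * t = 1.8560e-11 * 4849.2000 = 9.0001e-08
x = 2 * sqrt(D*t) = 2 * sqrt(9.0001e-08) = 6.0000e-04 m = 0.6000 mm


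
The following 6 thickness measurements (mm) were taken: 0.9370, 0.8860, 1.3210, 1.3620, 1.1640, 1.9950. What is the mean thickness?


Formula: Average = sum / n
Substituting: Average = 7.6650 / 6
Result: 1.2775 mm


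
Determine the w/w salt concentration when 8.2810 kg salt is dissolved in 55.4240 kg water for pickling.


Formula: Conc = salt / (water + salt) * 100
Substituting: Conc = 8.2810 / (55.4240 + 8.2810) * 100
Result: 12.9990 %


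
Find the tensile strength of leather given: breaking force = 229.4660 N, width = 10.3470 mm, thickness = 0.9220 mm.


Formula: TS = force / (width * thickness)
Substituting: TS = 229.4660 / (10.3470 * 0.9220)
Result: 24.0532 N/mm^2


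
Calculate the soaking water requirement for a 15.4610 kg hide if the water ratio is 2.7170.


Formula: Water = hide_weight * ratio
Substituting: Water = 15.4610 * 2.7170
Result: 42.0075 kg


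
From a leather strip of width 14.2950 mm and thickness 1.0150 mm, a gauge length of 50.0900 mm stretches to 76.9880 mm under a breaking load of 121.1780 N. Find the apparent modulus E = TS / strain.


TS = F / (w * t) = 121.1780 / (14.2950 * 1.0150) = 8.3517 N/mm^2
strain = (Lf - L0) / L0 = (76.9880 - 50.0900) / 50.0900 = 0.5370
E = TS / strain = 8.3517 / 0.5370 = 15.5527 N/mm^2


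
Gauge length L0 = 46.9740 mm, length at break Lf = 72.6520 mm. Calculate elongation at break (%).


Formula: Elongation = (Lf - L0) / L0 * 100
Substituting: Elongation = (72.6520 - 46.9740) / 46.9740 * 100
Result: 54.6643 %


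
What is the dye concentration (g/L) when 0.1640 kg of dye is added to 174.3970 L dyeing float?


Formula: Conc = dye_mass(kg) / volume(L) * 1000
Substituting: Conc = 0.1640 / 174.3970 * 1000
Result: 0.9404 g/L


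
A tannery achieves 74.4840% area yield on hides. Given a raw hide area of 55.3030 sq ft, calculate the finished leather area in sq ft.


Formula: finished = raw * yield / 100
Substituting: finished = 55.3030 * 74.4840 / 100
Result: 41.1919 sq ft


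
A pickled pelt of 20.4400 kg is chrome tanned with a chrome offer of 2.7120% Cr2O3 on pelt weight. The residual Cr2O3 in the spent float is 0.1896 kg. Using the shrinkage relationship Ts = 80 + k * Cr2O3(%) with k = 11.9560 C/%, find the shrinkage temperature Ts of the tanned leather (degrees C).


Offered = pelt * offer_pct / 100 = 20.4400 * 2.7120 / 100 = 0.5543 kg
Uptake = offered - residual = 0.5543 - 0.1896 = 0.3647 kg
Cr2O3% on pelt = uptake / pelt * 100 = 0.3647 / 20.4400 * 100 = 1.7844 %
Ts = 80 + k * Cr2O3% = 80 + 11.9560 * 1.7844 = 101.3344 C


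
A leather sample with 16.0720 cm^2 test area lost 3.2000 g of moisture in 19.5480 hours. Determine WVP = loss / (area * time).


Formula: WVP = loss / (area * time)
Substituting: WVP = 3.2000 / (16.0720 * 19.5480)
Result: 0.0101854 g/(cm^2*hr)


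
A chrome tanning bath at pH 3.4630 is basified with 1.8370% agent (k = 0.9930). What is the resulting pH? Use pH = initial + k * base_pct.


Formula: pH_final = pH_initial + k * base_pct
Substituting: pH_final = 3.4630 + 0.9930 * 1.8370
Result: 5.2871


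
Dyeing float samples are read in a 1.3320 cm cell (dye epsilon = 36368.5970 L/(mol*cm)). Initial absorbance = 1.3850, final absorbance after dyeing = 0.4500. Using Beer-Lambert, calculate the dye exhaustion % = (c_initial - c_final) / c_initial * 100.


c_initial = A_i / (epsilon * l) = 1.3850 / (36368.5970 * 1.3320) = 2.8590e-05 mol/L
c_final = A_f / (epsilon * l) = 0.4500 / (36368.5970 * 1.3320) = 9.2893e-06 mol/L
Exhaustion = (c_initial - c_final) / c_initial * 100 = (2.8590e-05 - 9.2893e-06) / 2.8590e-05 * 100 = 67.5090 %


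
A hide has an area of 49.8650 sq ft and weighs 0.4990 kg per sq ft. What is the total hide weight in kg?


Formula: Weight = area * weight_per_sqft
Substituting: Weight = 49.8650 * 0.4990
Result: 24.8826 kg


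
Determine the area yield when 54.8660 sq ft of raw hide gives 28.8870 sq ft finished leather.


Formula: Yield = finished / raw * 100
Substituting: Yield = 28.8870 / 54.8660 * 100
Result: 52.6501 %


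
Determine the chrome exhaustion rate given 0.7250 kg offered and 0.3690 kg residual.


Formula: Uptake = (offered - residual) / offered * 100
Substituting: Uptake = (0.7250 - 0.3690) / 0.7250 * 100
Result: 49.1034 %


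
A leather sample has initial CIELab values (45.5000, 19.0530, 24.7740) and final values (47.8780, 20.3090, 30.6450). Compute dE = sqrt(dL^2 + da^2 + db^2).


dL = 2.3780, da = 1.2560, db = 5.8710
dE = sqrt(2.3780^2 + 1.2560^2 + 5.8710^2) = 6.4576


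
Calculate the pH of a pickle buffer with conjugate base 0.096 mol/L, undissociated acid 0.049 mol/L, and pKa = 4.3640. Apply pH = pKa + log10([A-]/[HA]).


ratio = [A-] / [HA] = 0.096 / 0.049 = 1.9592
log10(ratio) = 0.2921
pH = pKa + log10(ratio) = 4.3640 + 0.2921 = 4.6561


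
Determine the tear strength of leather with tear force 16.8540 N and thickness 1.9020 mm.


Formula: Tear strength = force / thickness
Substituting: Tear strength = 16.8540 / 1.9020
Result: 8.8612 N/mm
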